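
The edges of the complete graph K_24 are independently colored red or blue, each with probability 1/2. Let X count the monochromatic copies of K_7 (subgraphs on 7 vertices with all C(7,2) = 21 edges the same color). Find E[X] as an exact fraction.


Let X = Σ_S X_S over the C(24, 7) = 346104 subsets S of size 7, where X_S = 1 if the K_7 on S is monochromatic.
For a fixed S, the K_7 on S has C(7, 2) = 21 edges. P[all 21 edges red] = (1/2)^21, and likewise for blue, so P[monochromatic] = 2·(1/2)^21 = 2^{1 − 21} = 1/1048576.
Summing: E[X] = C(24, 7) · 2^{1 − 21} = 346104 · 1/1048576 = 43263/131072.
Numerically: E[X] ≈ 0.330070.

E[X] = C(24,7)·2^(1−C(7,2)) = 43263/131072 ≈ 0.330070.


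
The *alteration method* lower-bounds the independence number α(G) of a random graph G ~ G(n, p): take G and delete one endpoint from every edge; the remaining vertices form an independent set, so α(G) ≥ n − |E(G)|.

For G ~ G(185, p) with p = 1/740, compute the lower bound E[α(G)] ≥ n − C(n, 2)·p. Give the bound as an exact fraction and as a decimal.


E[|E(G)|] = C(185, 2)·p = 17020 · (1/740) = 23.
E[α(G)] ≥ n − E[|E(G)|] = 185 − 23 = 162.
Numerically: ≈ 162.0000.
(This is only a lower bound; the true E[α(G)] may be larger.)

E[α(G)] ≥ 162 ≈ 162.0000.


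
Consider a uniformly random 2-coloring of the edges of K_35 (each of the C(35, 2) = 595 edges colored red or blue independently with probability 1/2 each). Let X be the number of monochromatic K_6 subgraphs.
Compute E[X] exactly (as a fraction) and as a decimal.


Let X = Σ_S X_S over the C(35, 6) = 1623160 subsets S of size 6, where X_S = 1 if the K_6 on S is monochromatic.
For a fixed S, the K_6 on S has C(6, 2) = 15 edges. P[all 15 edges red] = (1/2)^15, and likewise for blue, so P[monochromatic] = 2·(1/2)^15 = 2^{1 − 15} = 1/16384.
By linearity of expectation: E[X] = C(35, 6) · 2^{1 − 15} = 1623160 · 1/16384 = 202895/2048.
Numerically: E[X] ≈ 99.069824.

E[X] = C(35,6)·2^(1−C(6,2)) = 202895/2048 ≈ 99.069824.


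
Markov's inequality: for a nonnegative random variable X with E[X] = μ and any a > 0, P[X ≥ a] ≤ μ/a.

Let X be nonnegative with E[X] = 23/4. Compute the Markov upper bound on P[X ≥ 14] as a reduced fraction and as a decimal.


μ = E[X] = 23/4, a = 14.
Markov: P[X ≥ 14] ≤ μ/a = (23/4)/14 = 23/56.
Numerically: ≈ 0.4107.
(Since a = 14 > μ = 5.7500, the bound 23/56 is < 1 and informative.)

P[X ≥ 14] ≤ 23/56 ≈ 0.4107.


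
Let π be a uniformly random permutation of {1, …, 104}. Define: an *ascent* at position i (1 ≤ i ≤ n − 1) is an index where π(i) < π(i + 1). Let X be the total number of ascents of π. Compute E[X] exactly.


Write X = Σ X_I over i = 1, …, 103, with X_I the indicator of one ascent.
There are 103 indicators.
For each fixed i, the pair (π(i), π(i+1)) is a uniformly random ordered pair of distinct values from {1, …, 104}; by symmetry P[π(i) < π(i+1)] = 1/2.
By linearity: E[X] = 103 · (1/2) = (104 − 1) · (1/2) = 103/2 ≈ 51.500000.

E[X] = 103/2 = 51.500000.


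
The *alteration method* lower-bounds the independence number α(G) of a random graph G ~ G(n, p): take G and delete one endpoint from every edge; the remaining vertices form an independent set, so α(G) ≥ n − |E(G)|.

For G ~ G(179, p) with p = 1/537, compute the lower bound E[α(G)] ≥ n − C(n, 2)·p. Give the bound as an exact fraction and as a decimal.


E[|E(G)|] = C(179, 2)·p = 15931 · (1/537) = 89/3.
E[α(G)] ≥ n − E[|E(G)|] = 179 − 89/3 = 448/3.
Numerically: ≈ 149.3333.
(This is only a lower bound; the true E[α(G)] may be larger.)

E[α(G)] ≥ 448/3 ≈ 149.3333.


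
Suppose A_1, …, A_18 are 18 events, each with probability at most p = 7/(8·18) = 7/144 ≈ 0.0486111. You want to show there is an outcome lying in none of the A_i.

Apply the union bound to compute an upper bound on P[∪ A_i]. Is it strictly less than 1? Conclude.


Union bound: P[∪_{i=1}^{18} A_i] ≤ Σ_i P[A_i] ≤ 18·p = 18·(7/144) = 7/8.
Numerically: 7/8 ≈ 0.8750000.
Is 7/8 < 1? YES.
Since P[∪ A_i] ≤ 7/8 < 1, the complement has P[∩ A_i^c] ≥ 1 − 7/8 = 1/8 > 0, so some outcome avoids every A_i.

18·p = 7/8 ≈ 0.8750000; existence CERTIFIED by the union bound.


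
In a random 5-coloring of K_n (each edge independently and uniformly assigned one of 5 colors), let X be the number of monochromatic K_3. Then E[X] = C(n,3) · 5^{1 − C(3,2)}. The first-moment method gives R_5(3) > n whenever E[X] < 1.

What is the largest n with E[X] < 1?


We need C(n, 3) · 5^{1 − 3} < 1, i.e. C(n, 3) < 5^{3 − 1} = 25.
Check values of n near the boundary:
  n = 3: C(3, 3) = 1; 1 < 25? YES
  n = 4: C(4, 3) = 4; 4 < 25? YES
  n = 5: C(5, 3) = 10; 10 < 25? YES
  n = 6: C(6, 3) = 20; 20 < 25? YES
  n = 7: C(7, 3) = 35; 35 < 25? NO
  n = 8: C(8, 3) = 56; 56 < 25? NO
The largest n with C(n, 3) < 25 is n = 6 (where E[X] = 4/5 ≈ 0.800000). Hence R_5(3) > 6, i.e. R_5(3) ≥ 7.

Largest n = 6; hence R_5(3) > 6.


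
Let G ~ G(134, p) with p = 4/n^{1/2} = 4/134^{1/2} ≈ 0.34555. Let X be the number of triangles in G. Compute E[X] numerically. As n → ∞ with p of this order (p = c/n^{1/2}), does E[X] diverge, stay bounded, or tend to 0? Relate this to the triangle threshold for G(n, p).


Number of potential triangles: C(134, 3) = 392084.
Each occurs with probability p³ ≈ (0.34555)³ ≈ 4.1259387e-02.
By linearity: E[X] = C(134, 3)·p³ ≈ 392084 · 4.1259387e-02 ≈ 16177.14568.
Since α = 1/2 < 1, p = c/n^{1/2} ≫ 1/n is above the triangle threshold p ~ 1/n. Asymptotically E[X] ~ (c³/6)·n^{3(1−α)} = (4³/6)·n^{1.5} → ∞; triangles are abundant w.h.p.

E[X] ≈ 16177.14568; in regime p = Θ(1/n^{1/2}) E[X] diverges (above the triangle threshold p ~ 1/n).


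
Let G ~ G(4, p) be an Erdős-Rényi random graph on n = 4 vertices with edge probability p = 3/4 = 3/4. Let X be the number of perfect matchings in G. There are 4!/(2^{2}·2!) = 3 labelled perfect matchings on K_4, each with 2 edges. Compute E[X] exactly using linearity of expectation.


K_4 has 4!/(2^{2}·2!) = 3 labelled perfect matchings.
For each such perfect matching H, let X_H = 1 if all 2 edges of H are present in G. Then P[X_H = 1] = p^{2} = (3/4)^{2} = 9/16.
Summing the indicators: E[X] = Σ_H E[X_H] = 3 · p^{2} = 3 · 9/16 = 27/16.
Numerically: E[X] ≈ 1.688.

E[X] = 3 · (3/4)^{2} = 27/16 ≈ 1.688.


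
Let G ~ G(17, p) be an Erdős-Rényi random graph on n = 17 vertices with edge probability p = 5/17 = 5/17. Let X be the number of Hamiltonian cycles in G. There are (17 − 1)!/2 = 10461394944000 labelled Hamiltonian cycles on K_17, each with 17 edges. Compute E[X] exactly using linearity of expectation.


K_17 has (17 − 1)!/2 = 10461394944000 labelled Hamiltonian cycles.
For each such Hamiltonian cycle H, let X_H = 1 if all 17 edges of H are present in G. Then P[X_H = 1] = p^{17} = (5/17)^{17} = 762939453125/827240261886336764177.
Summing the indicators: E[X] = Σ_H E[X_H] = 10461394944000 · p^{17} = 10461394944000 · 762939453125/827240261886336764177 = 7981410937500000000000000/827240261886336764177.
Numerically: E[X] ≈ 9.65e+03.

E[X] = 10461394944000 · (5/17)^{17} = 7981410937500000000000000/827240261886336764177 ≈ 9.65e+03.


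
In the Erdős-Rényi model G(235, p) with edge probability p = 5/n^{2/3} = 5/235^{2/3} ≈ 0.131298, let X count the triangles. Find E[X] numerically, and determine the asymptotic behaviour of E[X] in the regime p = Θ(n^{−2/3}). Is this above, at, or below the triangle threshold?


Number of potential triangles: C(235, 3) = 2135445.
Each occurs with probability p³ ≈ (0.131298)³ ≈ 2.26346763e-03.
By linearity: E[X] = C(235, 3)·p³ ≈ 2135445 · 2.26346763e-03 ≈ 4833.510638.
Since α = 2/3 < 1, p = c/n^{2/3} ≫ 1/n is above the triangle threshold p ~ 1/n. Asymptotically E[X] ~ (c³/6)·n^{3(1−α)} = (5³/6)·n^{1} → ∞; triangles are abundant w.h.p.

E[X] ≈ 4833.510638; in regime p = Θ(1/n^{2/3}) E[X] diverges (above the triangle threshold p ~ 1/n).


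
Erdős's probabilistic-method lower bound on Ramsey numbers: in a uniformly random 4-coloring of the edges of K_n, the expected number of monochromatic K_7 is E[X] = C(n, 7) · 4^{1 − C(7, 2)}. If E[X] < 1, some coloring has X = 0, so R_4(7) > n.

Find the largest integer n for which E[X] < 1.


We need C(n, 7) · 4^{1 − 21} < 1, i.e. C(n, 7) < 4^{21 − 1} = 1099511627776.
Check values of n near the boundary:
  n = 174: C(174, 7) = 847879782984; 847879782984 < 1099511627776? YES
  n = 175: C(175, 7) = 883208107275; 883208107275 < 1099511627776? YES
  n = 176: C(176, 7) = 919790691600; 919790691600 < 1099511627776? YES
  n = 177: C(177, 7) = 957664425960; 957664425960 < 1099511627776? YES
  n = 178: C(178, 7) = 996867063280; 996867063280 < 1099511627776? YES
  n = 179: C(179, 7) = 1037437234460; 1037437234460 < 1099511627776? YES
  n = 180: C(180, 7) = 1079414463600; 1079414463600 < 1099511627776? YES
  n = 181: C(181, 7) = 1122839183400; 1122839183400 < 1099511627776? NO
  n = 182: C(182, 7) = 1167752750736; 1167752750736 < 1099511627776? NO
  n = 183: C(183, 7) = 1214197462413; 1214197462413 < 1099511627776? NO
The largest n with C(n, 7) < 1099511627776 is n = 180 (where E[X] = 67463403975/68719476736 ≈ 0.982). Hence R_4(7) > 180, i.e. R_4(7) ≥ 181.

Largest n = 180; hence R_4(7) > 180.


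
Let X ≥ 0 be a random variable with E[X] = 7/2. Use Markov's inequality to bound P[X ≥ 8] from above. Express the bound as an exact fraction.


μ = E[X] = 7/2, a = 8.
Markov: P[X ≥ 8] ≤ μ/a = (7/2)/8 = 7/16.
Numerically: ≈ 0.437500.
(Since a = 8 > μ = 3.500000, the bound 7/16 is < 1 and informative.)

P[X ≥ 8] ≤ 7/16 ≈ 0.437500.


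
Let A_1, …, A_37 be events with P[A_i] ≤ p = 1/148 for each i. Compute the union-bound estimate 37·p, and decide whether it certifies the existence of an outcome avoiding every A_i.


Union bound: P[∪_{i=1}^{37} A_i] ≤ Σ_i P[A_i] ≤ 37·p = 37·(1/148) = 1/4.
Numerically: 1/4 ≈ 0.250.
Is 1/4 < 1? YES.
Since P[∪ A_i] ≤ 1/4 < 1, the complement has P[∩ A_i^c] ≥ 1 − 1/4 = 3/4 > 0, so some outcome avoids every A_i.

37·p = 1/4 ≈ 0.250; existence CERTIFIED by the union bound.


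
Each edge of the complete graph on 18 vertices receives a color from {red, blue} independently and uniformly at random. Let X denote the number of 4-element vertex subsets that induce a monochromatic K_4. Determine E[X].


Let X = Σ_S X_S over the C(18, 4) = 3060 subsets S of size 4, where X_S = 1 if the K_4 on S is monochromatic.
For a fixed S, the K_4 on S has C(4, 2) = 6 edges. P[all 6 edges red] = (1/2)^6, and likewise for blue, so P[monochromatic] = 2·(1/2)^6 = 2^{1 − 6} = 1/32.
Summing: E[X] = C(18, 4) · 2^{1 − 6} = 3060 · 1/32 = 765/8.
Numerically: E[X] ≈ 95.6250.

E[X] = C(18,4)·2^(1−C(4,2)) = 765/8 ≈ 95.6250.


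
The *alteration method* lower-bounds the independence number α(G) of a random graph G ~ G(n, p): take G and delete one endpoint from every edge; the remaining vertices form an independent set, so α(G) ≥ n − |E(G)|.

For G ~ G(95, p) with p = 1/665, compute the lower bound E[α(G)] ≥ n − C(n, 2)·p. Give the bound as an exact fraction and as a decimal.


E[|E(G)|] = C(95, 2)·p = 4465 · (1/665) = 47/7.
E[α(G)] ≥ n − E[|E(G)|] = 95 − 47/7 = 618/7.
Numerically: ≈ 88.2857.
(This is only a lower bound; the true E[α(G)] may be larger.)

E[α(G)] ≥ 618/7 ≈ 88.2857.


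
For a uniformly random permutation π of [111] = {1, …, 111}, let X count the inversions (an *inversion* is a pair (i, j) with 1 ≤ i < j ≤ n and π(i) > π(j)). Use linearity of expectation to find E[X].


Write X = Σ X_I over the C(111, 2) = 6105 pairs i < j, with X_I the indicator of one inversion.
There are 6105 indicators.
For each fixed pair i < j, the values π(i) and π(j) are two distinct elements of {1, …, 111} in uniformly random order; by symmetry P[π(i) > π(j)] = 1/2.
By linearity: E[X] = 6105 · (1/2) = C(111, 2) · (1/2) = 6105/2 = 6105/2 ≈ 3052.500.

E[X] = 6105/2 = 3052.500.


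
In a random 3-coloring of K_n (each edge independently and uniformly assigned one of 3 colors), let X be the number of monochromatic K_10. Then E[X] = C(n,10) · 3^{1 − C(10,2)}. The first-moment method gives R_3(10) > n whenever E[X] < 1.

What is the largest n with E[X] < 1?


We need C(n, 10) · 3^{1 − 45} < 1, i.e. C(n, 10) < 3^{45 − 1} = 984770902183611232881.
Check values of n near the boundary:
  n = 567: C(567, 10) = 873787071273467749398; 873787071273467749398 < 984770902183611232881? YES
  n = 568: C(568, 10) = 889446337783744949208; 889446337783744949208 < 984770902183611232881? YES
  n = 569: C(569, 10) = 905357721286137524328; 905357721286137524328 < 984770902183611232881? YES
  n = 570: C(570, 10) = 921524823451961408691; 921524823451961408691 < 984770902183611232881? YES
  n = 571: C(571, 10) = 937951290893172842001; 937951290893172842001 < 984770902183611232881? YES
  n = 572: C(572, 10) = 954640815642161682606; 954640815642161682606 < 984770902183611232881? YES
  n = 573: C(573, 10) = 971597135635805762226; 971597135635805762226 < 984770902183611232881? YES
  n = 574: C(574, 10) = 988824035203816502691; 988824035203816502691 < 984770902183611232881? NO
  n = 575: C(575, 10) = 1006325345561406175305; 1006325345561406175305 < 984770902183611232881? NO
The largest n with C(n, 10) < 984770902183611232881 is n = 573 (where E[X] = 35985079097622435638/36472996377170786403 ≈ 0.987). Hence R_3(10) > 573, i.e. R_3(10) ≥ 574.

Largest n = 573; hence R_3(10) > 573.


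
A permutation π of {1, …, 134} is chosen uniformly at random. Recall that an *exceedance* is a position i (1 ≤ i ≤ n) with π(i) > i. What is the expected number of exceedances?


Write X = Σ_{i=1}^{134} X_i, where X_i = 1_{π(i) > i}.
For each fixed i, π(i) is uniform over {1, …, 134} (marginal of a uniform permutation), so P[π(i) > i] = (n − i)/n. Summing: Σ_{i=1}^{134} (n − i)/n = (0 + 1 + … + 133)/134 = 134(134 − 1)/(2·134) = (134 − 1)/2.
Hence E[X] = Σ_{i=1}^{134} (134 − i)/134 = 133/2 ≈ 66.500000.

E[X] = 133/2 = 66.500000.


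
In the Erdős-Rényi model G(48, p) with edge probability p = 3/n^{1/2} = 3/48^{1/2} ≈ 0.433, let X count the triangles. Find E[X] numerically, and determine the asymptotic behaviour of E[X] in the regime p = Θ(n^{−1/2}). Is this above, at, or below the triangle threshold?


Number of potential triangles: C(48, 3) = 17296.
Each occurs with probability p³ ≈ (0.433)³ ≈ 8.118988e-02.
By linearity: E[X] = C(48, 3)·p³ ≈ 17296 · 8.118988e-02 ≈ 1404.2602.
Since α = 1/2 < 1, p = c/n^{1/2} ≫ 1/n is above the triangle threshold p ~ 1/n. Asymptotically E[X] ~ (c³/6)·n^{3(1−α)} = (3³/6)·n^{1.5} → ∞; triangles are abundant w.h.p.

E[X] ≈ 1404.2602; in regime p = Θ(1/n^{1/2}) E[X] diverges (above the triangle threshold p ~ 1/n).


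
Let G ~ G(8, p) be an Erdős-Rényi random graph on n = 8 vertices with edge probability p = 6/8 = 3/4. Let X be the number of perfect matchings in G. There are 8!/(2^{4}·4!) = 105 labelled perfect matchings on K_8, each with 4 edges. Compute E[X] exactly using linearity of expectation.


K_8 has 8!/(2^{4}·4!) = 105 labelled perfect matchings.
For each such perfect matching H, let X_H = 1 if all 4 edges of H are present in G. Then P[X_H = 1] = p^{4} = (3/4)^{4} = 81/256.
Summing the indicators: E[X] = Σ_H E[X_H] = 105 · p^{4} = 105 · 81/256 = 8505/256.
Numerically: E[X] ≈ 33.22.

E[X] = 105 · (3/4)^{4} = 8505/256 ≈ 33.22.


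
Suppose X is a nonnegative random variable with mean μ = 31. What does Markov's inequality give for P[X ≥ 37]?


μ = E[X] = 31, a = 37.
Markov: P[X ≥ 37] ≤ μ/a = (31)/37 = 31/37.
Numerically: ≈ 0.83784.
(Since a = 37 > μ = 31.00000, the bound 31/37 is < 1 and informative.)

P[X ≥ 37] ≤ 31/37 ≈ 0.83784.


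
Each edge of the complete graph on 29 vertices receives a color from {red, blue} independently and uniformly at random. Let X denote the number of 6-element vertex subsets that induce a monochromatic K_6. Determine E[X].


Let X = Σ_S X_S over the C(29, 6) = 475020 subsets S of size 6, where X_S = 1 if the K_6 on S is monochromatic.
For a fixed S, the K_6 on S has C(6, 2) = 15 edges. P[all 15 edges red] = (1/2)^15, and likewise for blue, so P[monochromatic] = 2·(1/2)^15 = 2^{1 − 15} = 1/16384.
By linearity of expectation: E[X] = C(29, 6) · 2^{1 − 15} = 475020 · 1/16384 = 118755/4096.
Numerically: E[X] ≈ 28.99292.

E[X] = C(29,6)·2^(1−C(6,2)) = 118755/4096 ≈ 28.99292.


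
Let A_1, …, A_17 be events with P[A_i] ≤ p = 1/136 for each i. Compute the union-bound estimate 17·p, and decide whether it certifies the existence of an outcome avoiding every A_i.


Union bound: P[∪_{i=1}^{17} A_i] ≤ Σ_i P[A_i] ≤ 17·p = 17·(1/136) = 1/8.
Numerically: 1/8 ≈ 0.1250000.
Is 1/8 < 1? YES.
Since P[∪ A_i] ≤ 1/8 < 1, the complement has P[∩ A_i^c] ≥ 1 − 1/8 = 7/8 > 0, so some outcome avoids every A_i.

17·p = 1/8 ≈ 0.1250000; existence CERTIFIED by the union bound.


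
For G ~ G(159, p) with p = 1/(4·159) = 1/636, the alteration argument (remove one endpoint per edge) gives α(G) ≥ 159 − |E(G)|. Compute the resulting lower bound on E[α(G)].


E[|E(G)|] = C(159, 2)·p = 12561 · (1/636) = 79/4.
E[α(G)] ≥ n − E[|E(G)|] = 159 − 79/4 = 557/4.
Numerically: ≈ 139.2500.
(This is only a lower bound; the true E[α(G)] may be larger.)

E[α(G)] ≥ 557/4 ≈ 139.2500.


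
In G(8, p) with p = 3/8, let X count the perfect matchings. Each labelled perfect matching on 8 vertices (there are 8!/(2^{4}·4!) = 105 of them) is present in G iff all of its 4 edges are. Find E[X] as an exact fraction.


K_8 has 8!/(2^{4}·4!) = 105 labelled perfect matchings.
For each such perfect matching H, let X_H = 1 if all 4 edges of H are present in G. Then P[X_H = 1] = p^{4} = (3/8)^{4} = 81/4096.
Summing the indicators: E[X] = Σ_H E[X_H] = 105 · p^{4} = 105 · 81/4096 = 8505/4096.
Numerically: E[X] ≈ 2.0764.

E[X] = 105 · (3/8)^{4} = 8505/4096 ≈ 2.0764.


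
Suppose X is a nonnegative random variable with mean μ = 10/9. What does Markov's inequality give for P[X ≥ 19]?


μ = E[X] = 10/9, a = 19.
Markov: P[X ≥ 19] ≤ μ/a = (10/9)/19 = 10/171.
Numerically: ≈ 0.05848.
(Since a = 19 > μ = 1.11111, the bound 10/171 is < 1 and informative.)

P[X ≥ 19] ≤ 10/171 ≈ 0.05848.


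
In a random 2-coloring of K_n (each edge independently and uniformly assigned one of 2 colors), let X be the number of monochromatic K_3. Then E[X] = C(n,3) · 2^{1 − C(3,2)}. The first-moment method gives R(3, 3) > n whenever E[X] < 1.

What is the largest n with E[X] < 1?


We need C(n, 3) · 2^{1 − 3} < 1, i.e. C(n, 3) < 2^{3 − 1} = 4.
Check values of n near the boundary:
  n = 3: C(3, 3) = 1; 1 < 4? YES
  n = 4: C(4, 3) = 4; 4 < 4? NO
The largest n with C(n, 3) < 4 is n = 3 (where E[X] = 1/4 ≈ 0.250). Hence R(3, 3) > 3, i.e. R(3, 3) ≥ 4.

Largest n = 3; hence R(3, 3) > 3.


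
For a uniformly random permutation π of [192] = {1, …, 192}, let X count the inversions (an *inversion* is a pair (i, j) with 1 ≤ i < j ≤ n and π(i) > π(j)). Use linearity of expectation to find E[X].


Write X = Σ X_I over the C(192, 2) = 18336 pairs i < j, with X_I the indicator of one inversion.
There are 18336 indicators.
For each fixed pair i < j, the values π(i) and π(j) are two distinct elements of {1, …, 192} in uniformly random order; by symmetry P[π(i) > π(j)] = 1/2.
By linearity: E[X] = 18336 · (1/2) = C(192, 2) · (1/2) = 18336/2 = 9168 ≈ 9168.000000.

E[X] = 9168 = 9168.000000.


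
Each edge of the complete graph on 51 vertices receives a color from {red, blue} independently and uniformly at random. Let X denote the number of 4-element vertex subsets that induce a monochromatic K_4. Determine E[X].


Let X = Σ_S X_S over the C(51, 4) = 249900 subsets S of size 4, where X_S = 1 if the K_4 on S is monochromatic.
For a fixed S, the K_4 on S has C(4, 2) = 6 edges. P[all 6 edges red] = (1/2)^6, and likewise for blue, so P[monochromatic] = 2·(1/2)^6 = 2^{1 − 6} = 1/32.
By linearity of expectation: E[X] = C(51, 4) · 2^{1 − 6} = 249900 · 1/32 = 62475/8.
Numerically: E[X] ≈ 7809.375.

E[X] = C(51,4)·2^(1−C(4,2)) = 62475/8 ≈ 7809.375.


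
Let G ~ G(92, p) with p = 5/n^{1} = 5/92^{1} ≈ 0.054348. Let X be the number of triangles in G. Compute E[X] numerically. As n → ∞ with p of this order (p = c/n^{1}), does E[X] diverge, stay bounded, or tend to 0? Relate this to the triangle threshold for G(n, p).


Number of potential triangles: C(92, 3) = 125580.
Each occurs with probability p³ ≈ (0.054348)³ ≈ 1.6052642e-04.
By linearity: E[X] = C(92, 3)·p³ ≈ 125580 · 1.6052642e-04 ≈ 20.15891.
Here α = 1, so p = 5/n is exactly at the triangle threshold p ~ 1/n. Asymptotically E[X] → c³/6 = 5³/6 = 125/6 ≈ 20.83333, a bounded constant. In this regime the triangle count is asymptotically Poisson(c³/6).

E[X] ≈ 20.15891; in regime p = Θ(1/n^{1}) E[X] stays bounded (at the triangle threshold p ~ 1/n).


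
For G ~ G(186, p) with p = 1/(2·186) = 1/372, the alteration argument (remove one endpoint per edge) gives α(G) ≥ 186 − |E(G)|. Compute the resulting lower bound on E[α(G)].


E[|E(G)|] = C(186, 2)·p = 17205 · (1/372) = 185/4.
E[α(G)] ≥ n − E[|E(G)|] = 186 − 185/4 = 559/4.
Numerically: ≈ 139.7500.
(This is only a lower bound; the true E[α(G)] may be larger.)

E[α(G)] ≥ 559/4 ≈ 139.7500.


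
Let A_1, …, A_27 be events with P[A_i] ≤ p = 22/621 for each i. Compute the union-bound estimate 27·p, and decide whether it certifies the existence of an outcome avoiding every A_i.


Union bound: P[∪_{i=1}^{27} A_i] ≤ Σ_i P[A_i] ≤ 27·p = 27·(22/621) = 22/23.
Numerically: 22/23 ≈ 0.957.
Is 22/23 < 1? YES.
Since P[∪ A_i] ≤ 22/23 < 1, the complement has P[∩ A_i^c] ≥ 1 − 22/23 = 1/23 > 0, so some outcome avoids every A_i.

27·p = 22/23 ≈ 0.957; existence CERTIFIED by the union bound.


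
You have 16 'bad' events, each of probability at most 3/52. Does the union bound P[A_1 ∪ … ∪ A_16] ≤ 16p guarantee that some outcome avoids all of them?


Union bound: P[∪_{i=1}^{16} A_i] ≤ Σ_i P[A_i] ≤ 16·p = 16·(3/52) = 12/13.
Numerically: 12/13 ≈ 0.92308.
Is 12/13 < 1? YES.
Since P[∪ A_i] ≤ 12/13 < 1, the complement has P[∩ A_i^c] ≥ 1 − 12/13 = 1/13 > 0, so some outcome avoids every A_i.

16·p = 12/13 ≈ 0.92308; existence CERTIFIED by the union bound.


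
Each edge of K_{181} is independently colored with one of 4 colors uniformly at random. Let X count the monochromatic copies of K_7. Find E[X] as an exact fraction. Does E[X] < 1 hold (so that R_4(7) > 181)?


E[X] = C(181, 7) · 4^{1 − 21} = 1122839183400 · 4^{−20} = 1122839183400/1099511627776.
As a reduced fraction: E[X] = 140354897925/137438953472 ≈ 1.021216.
Is E[X] < 1? NO.
Since E[X] ≥ 1, the first-moment bound is inconclusive at n = 181; it does NOT by itself certify R_4(7) > 181.

E[X] = 140354897925/137438953472 ≈ 1.021216; E[X] ≥ 1; first-moment method inconclusive here.


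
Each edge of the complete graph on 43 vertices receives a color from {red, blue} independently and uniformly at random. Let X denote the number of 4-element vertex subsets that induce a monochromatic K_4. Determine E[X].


Let X = Σ_S X_S over the C(43, 4) = 123410 subsets S of size 4, where X_S = 1 if the K_4 on S is monochromatic.
For a fixed S, the K_4 on S has C(4, 2) = 6 edges. P[all 6 edges red] = (1/2)^6, and likewise for blue, so P[monochromatic] = 2·(1/2)^6 = 2^{1 − 6} = 1/32.
By linearity of expectation: E[X] = C(43, 4) · 2^{1 − 6} = 123410 · 1/32 = 61705/16.
Numerically: E[X] ≈ 3856.56250.

E[X] = C(43,4)·2^(1−C(4,2)) = 61705/16 ≈ 3856.56250.


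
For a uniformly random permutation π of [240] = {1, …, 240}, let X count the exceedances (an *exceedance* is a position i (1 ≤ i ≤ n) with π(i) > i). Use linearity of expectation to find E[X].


Write X = Σ_{i=1}^{240} X_i, where X_i = 1_{π(i) > i}.
For each fixed i, π(i) is uniform over {1, …, 240} (marginal of a uniform permutation), so P[π(i) > i] = (n − i)/n. Summing: Σ_{i=1}^{240} (n − i)/n = (0 + 1 + … + 239)/240 = 240(240 − 1)/(2·240) = (240 − 1)/2.
Hence E[X] = Σ_{i=1}^{240} (240 − i)/240 = 239/2 ≈ 119.5000.

E[X] = 239/2 = 119.5000.


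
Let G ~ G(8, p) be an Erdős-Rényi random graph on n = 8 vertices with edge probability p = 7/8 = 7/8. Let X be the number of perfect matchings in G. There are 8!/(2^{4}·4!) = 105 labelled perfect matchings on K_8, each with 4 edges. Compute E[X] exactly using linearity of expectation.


K_8 has 8!/(2^{4}·4!) = 105 labelled perfect matchings.
For each such perfect matching H, let X_H = 1 if all 4 edges of H are present in G. Then P[X_H = 1] = p^{4} = (7/8)^{4} = 2401/4096.
Summing the indicators: E[X] = Σ_H E[X_H] = 105 · p^{4} = 105 · 2401/4096 = 252105/4096.
Numerically: E[X] ≈ 61.55.

E[X] = 105 · (7/8)^{4} = 252105/4096 ≈ 61.55.


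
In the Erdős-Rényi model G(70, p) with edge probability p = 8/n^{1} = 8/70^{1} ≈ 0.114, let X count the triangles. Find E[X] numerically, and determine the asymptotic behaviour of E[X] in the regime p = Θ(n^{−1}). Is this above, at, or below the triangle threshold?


Number of potential triangles: C(70, 3) = 54740.
Each occurs with probability p³ ≈ (0.114)³ ≈ 1.49271e-03.
By linearity: E[X] = C(70, 3)·p³ ≈ 54740 · 1.49271e-03 ≈ 81.711.
Here α = 1, so p = 8/n is exactly at the triangle threshold p ~ 1/n. Asymptotically E[X] → c³/6 = 8³/6 = 256/3 ≈ 85.333, a bounded constant. In this regime the triangle count is asymptotically Poisson(c³/6).

E[X] ≈ 81.711; in regime p = Θ(1/n^{1}) E[X] stays bounded (at the triangle threshold p ~ 1/n).


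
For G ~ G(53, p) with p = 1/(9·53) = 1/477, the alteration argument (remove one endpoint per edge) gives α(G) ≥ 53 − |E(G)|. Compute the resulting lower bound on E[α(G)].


E[|E(G)|] = C(53, 2)·p = 1378 · (1/477) = 26/9.
E[α(G)] ≥ n − E[|E(G)|] = 53 − 26/9 = 451/9.
Numerically: ≈ 50.11111.
(This is only a lower bound; the true E[α(G)] may be larger.)

E[α(G)] ≥ 451/9 ≈ 50.11111.


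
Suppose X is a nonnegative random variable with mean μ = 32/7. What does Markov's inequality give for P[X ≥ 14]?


μ = E[X] = 32/7, a = 14.
Markov: P[X ≥ 14] ≤ μ/a = (32/7)/14 = 16/49.
Numerically: ≈ 0.32653.
(Since a = 14 > μ = 4.57143, the bound 16/49 is < 1 and informative.)

P[X ≥ 14] ≤ 16/49 ≈ 0.32653.


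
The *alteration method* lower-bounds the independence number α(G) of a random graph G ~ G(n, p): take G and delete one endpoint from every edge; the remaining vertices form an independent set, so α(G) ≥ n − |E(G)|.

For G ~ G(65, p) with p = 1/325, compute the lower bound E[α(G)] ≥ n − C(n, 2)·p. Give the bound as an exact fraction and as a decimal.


E[|E(G)|] = C(65, 2)·p = 2080 · (1/325) = 32/5.
E[α(G)] ≥ n − E[|E(G)|] = 65 − 32/5 = 293/5.
Numerically: ≈ 58.60000.
(This is only a lower bound; the true E[α(G)] may be larger.)

E[α(G)] ≥ 293/5 ≈ 58.60000.


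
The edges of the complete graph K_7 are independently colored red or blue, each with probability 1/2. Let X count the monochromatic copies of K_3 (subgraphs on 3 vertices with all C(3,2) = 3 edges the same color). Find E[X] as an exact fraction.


Let X = Σ_S X_S over the C(7, 3) = 35 subsets S of size 3, where X_S = 1 if the K_3 on S is monochromatic.
For a fixed S, the K_3 on S has C(3, 2) = 3 edges. P[all 3 edges red] = (1/2)^3, and likewise for blue, so P[monochromatic] = 2·(1/2)^3 = 2^{1 − 3} = 1/4.
Summing: E[X] = C(7, 3) · 2^{1 − 3} = 35 · 1/4 = 35/4.
Numerically: E[X] ≈ 8.750000.

E[X] = C(7,3)·2^(1−C(3,2)) = 35/4 ≈ 8.750000.


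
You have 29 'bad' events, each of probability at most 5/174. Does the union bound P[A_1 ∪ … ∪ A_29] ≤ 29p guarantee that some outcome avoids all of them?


Union bound: P[∪_{i=1}^{29} A_i] ≤ Σ_i P[A_i] ≤ 29·p = 29·(5/174) = 5/6.
Numerically: 5/6 ≈ 0.8333333.
Is 5/6 < 1? YES.
Since P[∪ A_i] ≤ 5/6 < 1, the complement has P[∩ A_i^c] ≥ 1 − 5/6 = 1/6 > 0, so some outcome avoids every A_i.

29·p = 5/6 ≈ 0.8333333; existence CERTIFIED by the union bound.


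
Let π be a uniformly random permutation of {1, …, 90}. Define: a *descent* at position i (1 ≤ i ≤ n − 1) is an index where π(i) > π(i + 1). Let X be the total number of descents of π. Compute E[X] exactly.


Write X = Σ X_I over i = 1, …, 89, with X_I the indicator of one descent.
There are 89 indicators.
For each fixed i, the pair (π(i), π(i+1)) is a uniformly random ordered pair of distinct values from {1, …, 90}; by symmetry P[π(i) > π(i+1)] = 1/2.
By linearity: E[X] = 89 · (1/2) = (90 − 1) · (1/2) = 89/2 ≈ 44.50000.

E[X] = 89/2 = 44.50000.


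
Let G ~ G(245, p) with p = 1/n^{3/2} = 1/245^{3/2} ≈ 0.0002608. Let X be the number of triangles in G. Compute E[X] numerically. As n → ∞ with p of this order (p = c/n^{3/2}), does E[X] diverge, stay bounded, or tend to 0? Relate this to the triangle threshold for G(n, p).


Number of potential triangles: C(245, 3) = 2421090.
Each occurs with probability p³ ≈ (0.0002608)³ ≈ 1.773179e-11.
By linearity: E[X] = C(245, 3)·p³ ≈ 2421090 · 1.773179e-11 ≈ 0.0000.
Since α = 3/2 > 1, p = c/n^{3/2} = o(1/n) is below the triangle threshold p ~ 1/n. Asymptotically E[X] ~ (c³/6)·n^{3(1−α)} = (1³/6)·n^{-1.5} → 0, so by Markov's inequality G has no triangles w.h.p.

E[X] ≈ 0.0000; in regime p = Θ(1/n^{3/2}) E[X] tends to 0 (below the triangle threshold p ~ 1/n).


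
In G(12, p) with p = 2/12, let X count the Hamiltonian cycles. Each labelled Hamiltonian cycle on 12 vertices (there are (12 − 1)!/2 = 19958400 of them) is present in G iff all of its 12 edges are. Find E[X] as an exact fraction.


K_12 has (12 − 1)!/2 = 19958400 labelled Hamiltonian cycles.
For each such Hamiltonian cycle H, let X_H = 1 if all 12 edges of H are present in G. Then P[X_H = 1] = p^{12} = (1/6)^{12} = 1/2176782336.
By linearity of expectation: E[X] = Σ_H E[X_H] = 19958400 · p^{12} = 19958400 · 1/2176782336 = 1925/209952.
Numerically: E[X] ≈ 0.0091688.

E[X] = 19958400 · (1/6)^{12} = 1925/209952 ≈ 0.0091688.


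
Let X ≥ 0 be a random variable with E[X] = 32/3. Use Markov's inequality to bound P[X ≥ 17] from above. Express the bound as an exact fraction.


μ = E[X] = 32/3, a = 17.
Markov: P[X ≥ 17] ≤ μ/a = (32/3)/17 = 32/51.
Numerically: ≈ 0.627451.
(Since a = 17 > μ = 10.666667, the bound 32/51 is < 1 and informative.)

P[X ≥ 17] ≤ 32/51 ≈ 0.627451.


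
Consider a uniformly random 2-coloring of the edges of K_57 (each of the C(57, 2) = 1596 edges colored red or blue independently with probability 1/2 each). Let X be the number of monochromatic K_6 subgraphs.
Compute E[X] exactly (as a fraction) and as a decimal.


Let X = Σ_S X_S over the C(57, 6) = 36288252 subsets S of size 6, where X_S = 1 if the K_6 on S is monochromatic.
For a fixed S, the K_6 on S has C(6, 2) = 15 edges. P[all 15 edges red] = (1/2)^15, and likewise for blue, so P[monochromatic] = 2·(1/2)^15 = 2^{1 − 15} = 1/16384.
By linearity: E[X] = C(57, 6) · 2^{1 − 15} = 36288252 · 1/16384 = 9072063/4096.
Numerically: E[X] ≈ 2214.859.

E[X] = C(57,6)·2^(1−C(6,2)) = 9072063/4096 ≈ 2214.859.


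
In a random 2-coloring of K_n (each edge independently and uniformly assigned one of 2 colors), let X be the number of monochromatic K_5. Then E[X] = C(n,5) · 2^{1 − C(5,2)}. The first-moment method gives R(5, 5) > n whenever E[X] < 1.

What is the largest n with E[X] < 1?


We need C(n, 5) · 2^{1 − 10} < 1, i.e. C(n, 5) < 2^{10 − 1} = 512.
Check values of n near the boundary:
  n = 9: C(9, 5) = 126; 126 < 512? YES
  n = 10: C(10, 5) = 252; 252 < 512? YES
  n = 11: C(11, 5) = 462; 462 < 512? YES
  n = 12: C(12, 5) = 792; 792 < 512? NO
  n = 13: C(13, 5) = 1287; 1287 < 512? NO
The largest n with C(n, 5) < 512 is n = 11 (where E[X] = 231/256 ≈ 0.902). Hence R(5, 5) > 11, i.e. R(5, 5) ≥ 12.

Largest n = 11; hence R(5, 5) > 11.


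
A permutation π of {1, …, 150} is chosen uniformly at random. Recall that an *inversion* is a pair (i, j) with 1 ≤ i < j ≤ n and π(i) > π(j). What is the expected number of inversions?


Write X = Σ X_I over the C(150, 2) = 11175 pairs i < j, with X_I the indicator of one inversion.
There are 11175 indicators.
For each fixed pair i < j, the values π(i) and π(j) are two distinct elements of {1, …, 150} in uniformly random order; by symmetry P[π(i) > π(j)] = 1/2.
By linearity: E[X] = 11175 · (1/2) = C(150, 2) · (1/2) = 11175/2 = 11175/2 ≈ 5587.5000.

E[X] = 11175/2 = 5587.5000.


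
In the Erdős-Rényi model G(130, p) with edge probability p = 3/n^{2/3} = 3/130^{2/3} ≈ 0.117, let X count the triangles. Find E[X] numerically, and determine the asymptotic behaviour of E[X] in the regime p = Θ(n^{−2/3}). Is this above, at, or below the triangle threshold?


Number of potential triangles: C(130, 3) = 357760.
Each occurs with probability p³ ≈ (0.117)³ ≈ 1.59763e-03.
By linearity: E[X] = C(130, 3)·p³ ≈ 357760 · 1.59763e-03 ≈ 571.569.
Since α = 2/3 < 1, p = c/n^{2/3} ≫ 1/n is above the triangle threshold p ~ 1/n. Asymptotically E[X] ~ (c³/6)·n^{3(1−α)} = (3³/6)·n^{1} → ∞; triangles are abundant w.h.p.

E[X] ≈ 571.569; in regime p = Θ(1/n^{2/3}) E[X] diverges (above the triangle threshold p ~ 1/n).


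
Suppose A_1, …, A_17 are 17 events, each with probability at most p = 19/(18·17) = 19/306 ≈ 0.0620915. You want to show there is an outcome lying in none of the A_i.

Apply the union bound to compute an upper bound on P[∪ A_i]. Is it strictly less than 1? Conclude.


Union bound: P[∪_{i=1}^{17} A_i] ≤ Σ_i P[A_i] ≤ 17·p = 17·(19/306) = 19/18.
Numerically: 19/18 ≈ 1.0555556.
Is 19/18 < 1? NO.
Since the bound 19/18 is ≥ 1, the union bound is uninformative here; it does NOT by itself certify existence.

17·p = 19/18 ≈ 1.0555556; existence NOT certified by the union bound.


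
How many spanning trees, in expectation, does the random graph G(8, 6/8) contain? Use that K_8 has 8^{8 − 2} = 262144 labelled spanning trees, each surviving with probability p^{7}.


K_8 has 8^{8 − 2} = 262144 labelled spanning trees.
For each such spanning tree H, let X_H = 1 if all 7 edges of H are present in G. Then P[X_H = 1] = p^{7} = (3/4)^{7} = 2187/16384.
By linearity: E[X] = Σ_H E[X_H] = 262144 · p^{7} = 262144 · 2187/16384 = 34992.
Numerically: E[X] ≈ 34992.

E[X] = 262144 · (3/4)^{7} = 34992 ≈ 34992.


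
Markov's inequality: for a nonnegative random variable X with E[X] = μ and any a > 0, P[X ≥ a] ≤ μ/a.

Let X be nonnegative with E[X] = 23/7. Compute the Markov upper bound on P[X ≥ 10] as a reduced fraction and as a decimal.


μ = E[X] = 23/7, a = 10.
Markov: P[X ≥ 10] ≤ μ/a = (23/7)/10 = 23/70.
Numerically: ≈ 0.328571.
(Since a = 10 > μ = 3.285714, the bound 23/70 is < 1 and informative.)

P[X ≥ 10] ≤ 23/70 ≈ 0.328571.


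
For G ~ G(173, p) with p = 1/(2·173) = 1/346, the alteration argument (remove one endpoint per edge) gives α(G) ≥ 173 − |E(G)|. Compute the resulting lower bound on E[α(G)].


E[|E(G)|] = C(173, 2)·p = 14878 · (1/346) = 43.
E[α(G)] ≥ n − E[|E(G)|] = 173 − 43 = 130.
Numerically: ≈ 130.0000.
(This is only a lower bound; the true E[α(G)] may be larger.)

E[α(G)] ≥ 130 ≈ 130.0000.


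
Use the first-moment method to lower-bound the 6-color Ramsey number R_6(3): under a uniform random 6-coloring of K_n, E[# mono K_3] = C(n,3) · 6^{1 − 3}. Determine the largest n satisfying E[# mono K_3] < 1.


We need C(n, 3) · 6^{1 − 3} < 1, i.e. C(n, 3) < 6^{3 − 1} = 36.
Check values of n near the boundary:
  n = 6: C(6, 3) = 20; 20 < 36? YES
  n = 7: C(7, 3) = 35; 35 < 36? YES
  n = 8: C(8, 3) = 56; 56 < 36? NO
  n = 9: C(9, 3) = 84; 84 < 36? NO
The largest n with C(n, 3) < 36 is n = 7 (where E[X] = 35/36 ≈ 0.9722). Hence R_6(3) > 7, i.e. R_6(3) ≥ 8.

Largest n = 7; hence R_6(3) > 7.


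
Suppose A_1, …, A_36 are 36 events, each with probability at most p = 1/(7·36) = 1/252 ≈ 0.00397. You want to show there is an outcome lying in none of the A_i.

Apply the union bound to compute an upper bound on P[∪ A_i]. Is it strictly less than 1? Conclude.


Union bound: P[∪_{i=1}^{36} A_i] ≤ Σ_i P[A_i] ≤ 36·p = 36·(1/252) = 1/7.
Numerically: 1/7 ≈ 0.14286.
Is 1/7 < 1? YES.
Since P[∪ A_i] ≤ 1/7 < 1, the complement has P[∩ A_i^c] ≥ 1 − 1/7 = 6/7 > 0, so some outcome avoids every A_i.

36·p = 1/7 ≈ 0.14286; existence CERTIFIED by the union bound.


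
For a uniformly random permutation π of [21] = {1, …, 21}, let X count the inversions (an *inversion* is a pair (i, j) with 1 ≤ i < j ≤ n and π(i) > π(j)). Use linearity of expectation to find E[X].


Write X = Σ X_I over the C(21, 2) = 210 pairs i < j, with X_I the indicator of one inversion.
There are 210 indicators.
For each fixed pair i < j, the values π(i) and π(j) are two distinct elements of {1, …, 21} in uniformly random order; by symmetry P[π(i) > π(j)] = 1/2.
By linearity: E[X] = 210 · (1/2) = C(21, 2) · (1/2) = 210/2 = 105 ≈ 105.000.

E[X] = 105 = 105.000.


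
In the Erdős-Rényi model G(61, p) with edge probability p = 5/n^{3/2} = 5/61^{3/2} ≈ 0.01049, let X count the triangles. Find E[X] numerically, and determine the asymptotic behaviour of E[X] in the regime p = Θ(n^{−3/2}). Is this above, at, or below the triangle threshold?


Number of potential triangles: C(61, 3) = 35990.
Each occurs with probability p³ ≈ (0.01049)³ ≈ 1.155915e-06.
By linearity: E[X] = C(61, 3)·p³ ≈ 35990 · 1.155915e-06 ≈ 0.0416.
Since α = 3/2 > 1, p = c/n^{3/2} = o(1/n) is below the triangle threshold p ~ 1/n. Asymptotically E[X] ~ (c³/6)·n^{3(1−α)} = (5³/6)·n^{-1.5} → 0, so by Markov's inequality G has no triangles w.h.p.

E[X] ≈ 0.0416; in regime p = Θ(1/n^{3/2}) E[X] tends to 0 (below the triangle threshold p ~ 1/n).


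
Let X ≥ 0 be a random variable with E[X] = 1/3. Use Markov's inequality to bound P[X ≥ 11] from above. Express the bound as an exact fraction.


μ = E[X] = 1/3, a = 11.
Markov: P[X ≥ 11] ≤ μ/a = (1/3)/11 = 1/33.
Numerically: ≈ 0.03030.
(Since a = 11 > μ = 0.33333, the bound 1/33 is < 1 and informative.)

P[X ≥ 11] ≤ 1/33 ≈ 0.03030.


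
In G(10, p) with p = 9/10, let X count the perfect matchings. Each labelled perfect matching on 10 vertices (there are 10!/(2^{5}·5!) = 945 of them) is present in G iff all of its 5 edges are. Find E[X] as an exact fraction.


K_10 has 10!/(2^{5}·5!) = 945 labelled perfect matchings.
For each such perfect matching H, let X_H = 1 if all 5 edges of H are present in G. Then P[X_H = 1] = p^{5} = (9/10)^{5} = 59049/100000.
By linearity of expectation: E[X] = Σ_H E[X_H] = 945 · p^{5} = 945 · 59049/100000 = 11160261/20000.
Numerically: E[X] ≈ 558.013.

E[X] = 945 · (9/10)^{5} = 11160261/20000 ≈ 558.013.


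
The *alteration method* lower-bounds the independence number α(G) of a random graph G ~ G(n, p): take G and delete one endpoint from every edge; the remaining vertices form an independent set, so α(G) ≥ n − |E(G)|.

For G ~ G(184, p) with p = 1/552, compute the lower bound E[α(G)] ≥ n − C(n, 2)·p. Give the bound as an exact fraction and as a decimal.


E[|E(G)|] = C(184, 2)·p = 16836 · (1/552) = 61/2.
E[α(G)] ≥ n − E[|E(G)|] = 184 − 61/2 = 307/2.
Numerically: ≈ 153.500000.
(This is only a lower bound; the true E[α(G)] may be larger.)

E[α(G)] ≥ 307/2 ≈ 153.500000.


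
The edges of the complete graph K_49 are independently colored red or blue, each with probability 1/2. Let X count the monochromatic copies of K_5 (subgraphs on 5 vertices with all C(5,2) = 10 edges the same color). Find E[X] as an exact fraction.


Let X = Σ_S X_S over the C(49, 5) = 1906884 subsets S of size 5, where X_S = 1 if the K_5 on S is monochromatic.
For a fixed S, the K_5 on S has C(5, 2) = 10 edges. P[all 10 edges red] = (1/2)^10, and likewise for blue, so P[monochromatic] = 2·(1/2)^10 = 2^{1 − 10} = 1/512.
By linearity of expectation: E[X] = C(49, 5) · 2^{1 − 10} = 1906884 · 1/512 = 476721/128.
Numerically: E[X] ≈ 3724.382812.

E[X] = C(49,5)·2^(1−C(5,2)) = 476721/128 ≈ 3724.382812.
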